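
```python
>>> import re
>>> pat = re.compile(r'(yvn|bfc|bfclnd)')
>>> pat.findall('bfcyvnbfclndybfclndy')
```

['bfc', 'yvn', 'bfc', 'bfc']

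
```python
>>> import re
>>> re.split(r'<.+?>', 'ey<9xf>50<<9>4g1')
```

Lazy quantifiers expand one character at a time until the remainder of the pattern can match.
Matches to split on: at [2:7] → '<9xf>'; at [9:13] → '<<9>'.
Splitting on the pattern gives 3 pieces.

['ey', '50', '4g1']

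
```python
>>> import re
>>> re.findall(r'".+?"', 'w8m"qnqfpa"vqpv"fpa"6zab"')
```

['"qnqfpa"', '"fpa"']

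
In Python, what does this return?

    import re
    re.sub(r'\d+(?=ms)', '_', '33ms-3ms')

The lookaround is zero-width — it requires the adjacent text to match without consuming it, so the asserted text isn't part of the match.
Matches: at [0:2] → '33'; at [5:6] → '3'.
`sub` substitutes '_' at each match site.

'_ms-_ms'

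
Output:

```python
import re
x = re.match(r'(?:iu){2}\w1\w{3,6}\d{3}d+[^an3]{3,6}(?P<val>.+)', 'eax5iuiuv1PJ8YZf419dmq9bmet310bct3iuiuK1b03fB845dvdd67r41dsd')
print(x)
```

None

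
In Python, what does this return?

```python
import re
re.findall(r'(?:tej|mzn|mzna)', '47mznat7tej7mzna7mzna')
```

Branches in `(...|...)` are attempted left-to-right; the first branch that allows the whole pattern to succeed is taken.
With no groups in the pattern, `findall` gives back each whole match — 4 here.

['mzn', 'tej', 'mzn', 'mzn']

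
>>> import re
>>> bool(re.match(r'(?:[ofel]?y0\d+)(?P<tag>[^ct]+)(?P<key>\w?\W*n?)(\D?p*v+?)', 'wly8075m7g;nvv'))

False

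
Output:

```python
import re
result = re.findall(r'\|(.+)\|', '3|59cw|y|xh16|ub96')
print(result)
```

One capturing group, so `findall` returns just the captured substring from the one match — 1 in all.

['59cw|y|xh16']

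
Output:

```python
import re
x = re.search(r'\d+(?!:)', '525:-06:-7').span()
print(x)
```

(0, 2)

`(?!…)`/`(?<!…)` only lets a position through if the neighbouring text does NOT match; no characters are consumed.
The match spans [0:2] → '52'.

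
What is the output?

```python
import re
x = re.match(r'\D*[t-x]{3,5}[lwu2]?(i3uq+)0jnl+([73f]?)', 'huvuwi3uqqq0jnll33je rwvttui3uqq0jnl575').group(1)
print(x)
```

i3uqqq

This matches zero or more of a non-digit, then 3 to 5 of a character in [t-x], then optionally one of [lwu2]; then the literal 'i3', then a literal 'u', then one or more of a literal 'q' (captured); then the literal '0jn', then one or more of the literal 'l'; then optionally one of [73f] (captured).
With `match`, the pattern is implicitly anchored at the beginning.
The match spans [0:17] → 'huvuwi3uqqq0jnll3'.
Captured: group 1 = 'i3uqqq', group 2 = '3'.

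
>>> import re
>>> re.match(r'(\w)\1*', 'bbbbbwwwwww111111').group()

`\1` has to match the exact text group 1 already captured.
`match` is anchored at position 0; if the pattern doesn't fit there, it returns None.
The match spans [0:5] → 'bbbbb'.
Captured: group 1 = 'b'.

'bbbbb'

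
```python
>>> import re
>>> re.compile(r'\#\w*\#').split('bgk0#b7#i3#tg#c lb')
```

['bgk0', 'i3', 'c lb']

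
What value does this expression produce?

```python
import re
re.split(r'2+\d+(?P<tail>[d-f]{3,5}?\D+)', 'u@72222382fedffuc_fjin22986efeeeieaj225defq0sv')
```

['u@7', 'fedffuc_fjin', '', 'efeeeieaj', '', 'defq', '0sv']

This matches one or more of a literal '2'; then one or more of a digit; then 3 to 5 of a character in [d-f] (lazy), then one or more of a non-digit (captured as 'tail').
Matches to split on: at [3:22] → '2222382fedffuc_fjin'; at [22:36] → '22986efeeeieaj'; at [36:43] → '225defq'.
`re.split` interleaves the captured-group text with the surrounding fragments.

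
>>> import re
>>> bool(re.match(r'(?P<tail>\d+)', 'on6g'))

This matches one or more of a digit (captured as 'tail').
`match` is anchored at position 0; if the pattern doesn't fit there, it returns None.
Here the string doesn't start with a match, so the call returns None, and `bool(None)` is False.

False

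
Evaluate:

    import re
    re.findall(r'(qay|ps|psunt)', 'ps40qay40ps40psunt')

Alternation isn't longest-match — the leftmost alternative that fits at this position is chosen.
Scanning left to right: at [0:2] match 'ps', group 1 = 'ps'; at [4:7] match 'qay', group 1 = 'qay'; at [9:11] match 'ps', group 1 = 'ps'; at [13:15] match 'ps', group 1 = 'ps'.
One capturing group, so `findall` returns just the captured substring from each match — 4 in all.

['ps', 'qay', 'ps', 'ps']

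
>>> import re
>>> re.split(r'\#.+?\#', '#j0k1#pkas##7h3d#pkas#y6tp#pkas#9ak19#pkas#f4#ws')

With the lazy modifier that quantifier settles for the fewest repetitions that let the rest of the pattern succeed (the atoms after it are unaffected and can still be greedy).
Matches to split on: at [0:6] → '#j0k1#'; at [10:17] → '##7h3d#'; at [21:27] → '#y6tp#'; at [31:38] → '#9ak19#'; at [42:46] → '#f4#'.
Splitting on the pattern gives 6 pieces.

['', 'pkas', 'pkas', 'pkas', 'pkas', 'ws']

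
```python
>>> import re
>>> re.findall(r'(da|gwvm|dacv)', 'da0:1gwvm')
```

['da', 'gwvm']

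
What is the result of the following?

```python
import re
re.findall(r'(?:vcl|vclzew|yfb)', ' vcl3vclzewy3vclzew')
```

The regex engine tests alternatives in the order written; an earlier branch that matches wins even if a later one would match more.
With no groups in the pattern, `findall` gives back each whole match — 3 here.

['vcl', 'vcl', 'vcl']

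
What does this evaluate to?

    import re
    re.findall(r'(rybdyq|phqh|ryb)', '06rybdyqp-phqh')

['rybdyq', 'phqh']

The regex engine tests alternatives in the order written; an earlier branch that matches wins even if a later one would match more.
Matches: at [2:8] match 'rybdyq', group 1 = 'rybdyq'; at [10:14] match 'phqh', group 1 = 'phqh'.
One capturing group, so `findall` returns just the captured substring from each match — 2 in all.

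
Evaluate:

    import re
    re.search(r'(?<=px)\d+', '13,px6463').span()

(5, 9)

The `(?=…)`/`(?<=…)` assertion just peeks at neighbouring text; it doesn't advance the match position.
`re.search` tries every starting position until one works.
The match spans [5:9] → '6463'.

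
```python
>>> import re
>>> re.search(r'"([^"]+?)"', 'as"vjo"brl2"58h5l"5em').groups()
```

('vjo',)

`search` walks the string left to right and returns the first match it finds.
The match spans [2:7] → '"vjo"'.
Captured: group 1 = 'vjo'.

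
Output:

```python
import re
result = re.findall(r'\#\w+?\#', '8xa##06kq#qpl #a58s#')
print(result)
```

['#06kq#', '#a58s#']

Matches: at [4:10] → '#06kq#'; at [14:20] → '#a58s#'.
`findall` yields the raw match text (2 of them) because the pattern has no groups.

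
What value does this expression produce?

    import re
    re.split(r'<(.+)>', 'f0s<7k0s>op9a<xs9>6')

Matches to split on: at [3:18] → '<7k0s>op9a<xs9>'.
The group in the pattern means `split` returns the separators' captures alongside the pieces.

['f0s', '7k0s>op9a<xs9', '6']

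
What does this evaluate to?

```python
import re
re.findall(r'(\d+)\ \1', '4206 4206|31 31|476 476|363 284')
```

['4206', '31', '476']

A backreference is literal: `\1` must see the identical characters the first group matched.
Walking the string: at [0:9] match '4206 4206', group 1 = '4206'; at [10:15] match '31 31', group 1 = '31'; at [16:23] match '476 476', group 1 = '476'.
With a single group, `findall` returns only what that group captured — 3 items.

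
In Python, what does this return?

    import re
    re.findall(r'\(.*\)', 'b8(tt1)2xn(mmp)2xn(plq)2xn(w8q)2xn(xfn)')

['(tt1)2xn(mmp)2xn(plq)2xn(w8q)2xn(xfn)']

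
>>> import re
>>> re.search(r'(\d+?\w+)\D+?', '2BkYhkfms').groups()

('2BkYhkfm',)

Pattern: one or more of a digit (lazy), then one or more of a word character (captured); then one or more of a non-digit (lazy).
`re.search` scans for the first position where the pattern succeeds.
The match spans [0:9] → '2BkYhkfms'.
Captured: group 1 = '2BkYhkfm'.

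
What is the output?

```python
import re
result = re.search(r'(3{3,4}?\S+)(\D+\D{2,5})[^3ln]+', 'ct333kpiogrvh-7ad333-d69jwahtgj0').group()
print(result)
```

333kpiogrvh-7ad333-d69jwahtgj0

The pattern matches 3 to 4 of a literal '3' (lazy), then one or more of a non-whitespace character (captured); then one or more of a non-digit, then 2 to 5 of a non-digit (captured); then one or more of any character except [3ln].
`re.search` tries every starting position until one works.
The match spans [2:32] → '333kpiogrvh-7ad333-d69jwahtgj0'.
Captured: group 1 = '333kpiogrvh-7ad333-d69jwah', group 2 = 'tgj'.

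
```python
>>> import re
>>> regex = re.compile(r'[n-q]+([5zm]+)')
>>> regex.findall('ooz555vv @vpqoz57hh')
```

The pattern matches one or more of a character in [n-q]; then one or more of one of [5zm] (captured).
Scanning left to right: at [0:6] match 'ooz555', group 1 = 'z555'; at [11:16] match 'pqoz5', group 1 = 'z5'.
With a single group, `findall` returns only what that group captured — 2 items.

['z555', 'z5']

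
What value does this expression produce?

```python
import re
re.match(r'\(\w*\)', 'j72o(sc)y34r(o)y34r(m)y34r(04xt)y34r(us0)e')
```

None

`re.match` only tries the pattern at the start of the string.
Here the pattern fails at index 0, so the call returns None.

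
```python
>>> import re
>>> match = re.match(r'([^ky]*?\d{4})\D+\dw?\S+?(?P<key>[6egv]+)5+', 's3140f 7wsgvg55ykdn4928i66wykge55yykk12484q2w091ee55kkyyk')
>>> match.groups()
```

('s3140', 'gvg')

This matches zero or more of any character except [ky] (lazy), then exactly 4 of a digit (captured); then one or more of a non-digit, then a digit, then optionally the literal 'w'; then one or more of a non-whitespace character (lazy); then one or more of one of [6egv] (captured as 'key'); then one or more of a literal '5'.
`match` is anchored at position 0; if the pattern doesn't fit there, it returns None.
The match spans [0:15] → 's3140f 7wsgvg55'.
Captured: group 1 = 's3140', group 2 = 'gvg'.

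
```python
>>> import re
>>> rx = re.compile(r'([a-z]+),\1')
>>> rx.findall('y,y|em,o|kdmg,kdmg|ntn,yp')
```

The backreference `\1` re-matches whatever the first group consumed, character for character.
With a single group, `findall` returns only what that group captured — 2 items.

['y', 'kdmg']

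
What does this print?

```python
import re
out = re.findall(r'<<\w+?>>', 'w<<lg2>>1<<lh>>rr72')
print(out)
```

['<<lg2>>', '<<lh>>']

Since nothing is captured, `findall` lists the 2 matched substrings directly.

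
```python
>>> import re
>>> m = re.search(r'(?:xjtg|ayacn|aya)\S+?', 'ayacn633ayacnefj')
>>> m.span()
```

Alternation tries branches left to right and keeps the first one that lets the overall match succeed at that position.
Unlike `match`, `search` isn't anchored — it looks for the pattern anywhere in the string.
The match spans [0:6] → 'ayacn6'.

(0, 6)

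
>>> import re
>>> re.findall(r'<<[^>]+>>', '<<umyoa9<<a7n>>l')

['<<umyoa9<<a7n>>']

Scanning left to right: at [0:15] → '<<umyoa9<<a7n>>'.
With no groups in the pattern, `findall` gives back each whole match — 1 here.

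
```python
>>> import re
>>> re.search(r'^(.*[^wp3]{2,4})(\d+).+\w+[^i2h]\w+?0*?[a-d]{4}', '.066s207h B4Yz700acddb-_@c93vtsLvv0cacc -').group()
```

The match spans [0:39] → '.066s207h B4Yz700acddb-_@c93vtsLvv0cacc'.

'.066s207h B4Yz700acddb-_@c93vtsLvv0cacc'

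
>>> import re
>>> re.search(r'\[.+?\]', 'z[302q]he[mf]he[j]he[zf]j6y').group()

Because the quantifier is non-greedy, it stops expanding at the earliest point where the rest of the pattern can succeed.
Unlike `match`, `search` isn't anchored — it looks for the pattern anywhere in the string.
The match spans [1:7] → '[302q]'.

'[302q]'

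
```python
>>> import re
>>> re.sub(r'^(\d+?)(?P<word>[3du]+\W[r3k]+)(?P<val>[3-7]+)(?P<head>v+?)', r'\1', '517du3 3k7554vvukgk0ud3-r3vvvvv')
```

'517vukgk0ud3-r3vvvvv'

Pattern: anchored at the start of the string; then one or more of a digit (lazy) (captured); then one or more of one of [3du], then a non-word character, then one or more of one of [r3k] (captured as 'word'); then one or more of a character in [3-7] (captured as 'val'); then one or more of a literal 'v' (lazy) (captured as 'head').
Matches: at [0:14] → '517du3 3k7554v'.
The replacement refers to a captured group, so each match is rewritten using its own captured text.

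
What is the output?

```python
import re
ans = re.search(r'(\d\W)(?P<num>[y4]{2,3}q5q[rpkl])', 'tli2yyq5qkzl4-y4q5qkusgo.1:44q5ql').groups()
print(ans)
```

('4-', 'y4q5qk')

The pattern matches a digit, then a non-word character (captured); then 2 to 3 of one of [y4], then the literal 'q5q', then one of [rpkl] (captured as 'num').
`search` walks the string left to right and returns the first match it finds.
The match spans [12:20] → '4-y4q5qk'.
Captured: group 1 = '4-', group 2 = 'y4q5qk'.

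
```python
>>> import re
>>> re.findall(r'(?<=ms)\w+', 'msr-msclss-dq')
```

['r', 'clss']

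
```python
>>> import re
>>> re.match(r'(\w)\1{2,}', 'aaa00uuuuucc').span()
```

`re.match` won't scan ahead — the pattern has to work from the very first character.
The match spans [0:3] → 'aaa'.

(0, 3)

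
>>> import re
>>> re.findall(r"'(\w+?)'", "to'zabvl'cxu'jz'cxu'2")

Walking the string: at [2:9] match "'zabvl'", group 1 = 'zabvl'; at [12:16] match "'jz'", group 1 = 'jz'.
`findall` collects group 1 from each match (2 total).

['zabvl', 'jz']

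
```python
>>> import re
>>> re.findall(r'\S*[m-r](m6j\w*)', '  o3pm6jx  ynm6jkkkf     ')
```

['m6jx', 'm6jkkkf']

One capturing group, so `findall` returns just the captured substring from each match — 2 in all.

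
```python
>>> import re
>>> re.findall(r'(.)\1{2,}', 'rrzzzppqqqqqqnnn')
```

['z', 'q', 'n']

The backreference `\1` re-matches whatever the first group consumed, character for character.
Matches: at [2:5] match 'zzz', group 1 = 'z'; at [7:13] match 'qqqqqq', group 1 = 'q'; at [13:16] match 'nnn', group 1 = 'n'.
Because there's exactly one group, `findall` drops the full match and keeps group 1 from each hit.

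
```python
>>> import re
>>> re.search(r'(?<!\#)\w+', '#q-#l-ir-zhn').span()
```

(6, 8)

A negative assertion filters positions out without eating any characters.
The match spans [6:8] → 'ir'.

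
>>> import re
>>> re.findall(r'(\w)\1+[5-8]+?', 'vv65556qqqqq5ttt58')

['v', '5', 'q', 't']

`\1` is not a pattern — it's the concrete string captured by group 1, re-applied verbatim.
Scanning left to right: at [0:3] match 'vv6', group 1 = 'v'; at [3:7] match '5556', group 1 = '5'; at [7:13] match 'qqqqq5', group 1 = 'q'; at [13:17] match 'ttt5', group 1 = 't'.
`findall` collects group 1 from each match (4 total).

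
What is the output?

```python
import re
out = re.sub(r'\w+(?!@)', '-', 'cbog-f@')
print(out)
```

--f@

The negative lookaround is zero-width — it rules out positions where the adjacent text would match, without consuming anything.
Every occurrence is swapped for '-'.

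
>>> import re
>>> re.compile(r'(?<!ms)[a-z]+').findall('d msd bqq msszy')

The negative lookaround is zero-width — it rules out positions where the adjacent text would match, without consuming anything.
Matches: at [0:1] → 'd'; at [2:5] → 'msd'; at [6:9] → 'bqq'; at [10:15] → 'msszy'.
Since nothing is captured, `findall` lists the 4 matched substrings directly.

['d', 'msd', 'bqq', 'msszy']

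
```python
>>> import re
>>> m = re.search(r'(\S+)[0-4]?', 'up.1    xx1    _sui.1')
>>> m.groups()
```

('up.1',)

This matches one or more of a non-whitespace character (captured); then optionally a character in [0-4].
Unlike `match`, `search` isn't anchored — it looks for the pattern anywhere in the string.
The match spans [0:4] → 'up.1'.
Captured: group 1 = 'up.1'.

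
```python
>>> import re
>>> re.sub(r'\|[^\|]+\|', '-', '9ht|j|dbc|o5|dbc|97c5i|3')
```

'9ht-dbc-dbc-3'

Matches: at [3:6] → '|j|'; at [9:13] → '|o5|'; at [16:23] → '|97c5i|'.
Every occurrence is swapped for '-'.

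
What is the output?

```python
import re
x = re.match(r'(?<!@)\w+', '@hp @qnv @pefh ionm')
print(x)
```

None

A negative assertion filters positions out without eating any characters.
`re.match` won't scan ahead — the pattern has to work from the very first character.
Here the string doesn't start with a match, so the call returns None.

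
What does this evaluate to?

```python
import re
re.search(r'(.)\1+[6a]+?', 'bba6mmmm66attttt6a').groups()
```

The backreference `\1` re-matches whatever the first group consumed, character for character.
`re.search` scans for the first position where the pattern succeeds.
The match spans [0:3] → 'bba'.
Captured: group 1 = 'b'.

('b',)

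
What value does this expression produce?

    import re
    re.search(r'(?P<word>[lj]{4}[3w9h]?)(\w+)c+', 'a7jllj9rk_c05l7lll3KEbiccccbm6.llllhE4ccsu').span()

(2, 27)

The match spans [2:27] → 'jllj9rk_c05l7lll3KEbicccc'.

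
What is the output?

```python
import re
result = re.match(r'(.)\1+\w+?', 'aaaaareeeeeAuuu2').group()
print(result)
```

A backreference is literal: `\1` must see the identical characters the first group matched.
`match` is anchored at position 0; if the pattern doesn't fit there, it returns None.
The match spans [0:6] → 'aaaaar'.
Captured: group 1 = 'a'.

aaaaar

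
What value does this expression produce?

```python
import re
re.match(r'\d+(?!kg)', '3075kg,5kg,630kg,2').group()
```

'307'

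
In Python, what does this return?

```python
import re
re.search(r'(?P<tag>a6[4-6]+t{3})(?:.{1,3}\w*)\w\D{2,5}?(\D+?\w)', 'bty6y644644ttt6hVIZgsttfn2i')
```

None

Pattern: the literal 'a6', then one or more of a character in [4-6], then exactly 3 of a literal 't' (captured as 'tag'); then 1 to 3 of any character, then zero or more of a word character (non-capturing group); then a word character, then 2 to 5 of a non-digit (lazy); then one or more of a non-digit (lazy), then a word character (captured).
Here nothing in the string fits, so the call returns None.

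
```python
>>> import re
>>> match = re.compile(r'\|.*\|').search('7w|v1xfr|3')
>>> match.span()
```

The match spans [2:9] → '|v1xfr|'.

(2, 9)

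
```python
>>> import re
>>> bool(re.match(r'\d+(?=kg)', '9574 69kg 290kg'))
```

False

Because the assertion is zero-width, the text it checks is not consumed and won't appear in the result.
`re.match` won't scan ahead — the pattern has to work from the very first character.
Here the pattern fails at index 0, so the call returns None, and `bool(None)` is False.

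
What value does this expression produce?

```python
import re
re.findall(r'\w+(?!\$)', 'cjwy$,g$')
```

The negative lookaround is zero-width — it rules out positions where the adjacent text would match, without consuming anything.
Walking the string: at [0:3] → 'cjw'.
Since nothing is captured, `findall` lists the 1 matched substring directly.

['cjw']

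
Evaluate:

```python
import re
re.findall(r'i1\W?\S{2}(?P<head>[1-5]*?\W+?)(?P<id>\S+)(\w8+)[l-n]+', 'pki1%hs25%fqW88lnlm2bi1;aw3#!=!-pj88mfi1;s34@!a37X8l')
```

This matches the literal 'i1', then optionally a non-word character, then exactly 2 of a non-whitespace character; then zero or more of a character in [1-5] (lazy), then one or more of a non-word character (lazy) (captured as 'head'); then one or more of a non-whitespace character (captured as 'id'); then a word character, then one or more of the literal '8' (captured); then one or more of a character in [l-n].
Scanning left to right: at [2:52] match 'i1%hs25%fqW88lnlm2bi1;aw3#!=!-pj88mfi1;s34@!a37X8l', groups = ('25%', 'fqW88lnlm2bi1;aw3#!=!-pj88mfi1;s34@!a37', 'X8').
3 groups means the one result is a tuple of 3 captured strings — 1 here.

[('25%', 'fqW88lnlm2bi1;aw3#!=!-pj88mfi1;s34@!a37', 'X8')]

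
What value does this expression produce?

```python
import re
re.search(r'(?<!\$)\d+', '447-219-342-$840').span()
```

(0, 3)

Because the assertion is negative and zero-width, positions next to the forbidden text are skipped.
The match spans [0:3] → '447'.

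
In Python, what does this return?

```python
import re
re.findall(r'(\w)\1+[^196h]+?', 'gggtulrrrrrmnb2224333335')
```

['g', 'r', '2', '3']

`\1` is not a pattern — it's the concrete string captured by group 1, re-applied verbatim.
One capturing group, so `findall` returns just the captured substring from each match — 4 in all.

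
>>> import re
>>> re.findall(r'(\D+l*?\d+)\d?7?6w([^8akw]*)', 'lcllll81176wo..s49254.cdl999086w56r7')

The pattern matches one or more of a non-digit, then zero or more of a literal 'l' (lazy), then one or more of a digit (captured); then optionally a digit, then optionally a literal '7', then the literal '6w'; then zero or more of any character except [8akw] (captured).
Scanning left to right: at [0:29] match 'lcllll81176wo..s49254.cdl9990', groups = ('lcllll8117', 'o..s49254.cdl9990').
2 groups means the one result is a tuple of 2 captured strings — 1 here.

[('lcllll8117', 'o..s49254.cdl9990')]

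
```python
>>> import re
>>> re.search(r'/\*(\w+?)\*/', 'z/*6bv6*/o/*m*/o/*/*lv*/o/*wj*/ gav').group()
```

'/*6bv6*/'

The match spans [1:9] → '/*6bv6*/'.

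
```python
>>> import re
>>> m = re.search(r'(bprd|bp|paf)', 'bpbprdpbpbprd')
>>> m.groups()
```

Unlike `match`, `search` isn't anchored — it looks for the pattern anywhere in the string.
The match spans [0:2] → 'bp'.
Captured: group 1 = 'bp'.

('bp',)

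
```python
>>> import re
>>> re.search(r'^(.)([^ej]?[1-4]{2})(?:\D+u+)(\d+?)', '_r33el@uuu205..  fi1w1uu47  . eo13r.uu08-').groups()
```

Pattern: anchored at the start of the string; then any character (captured); then optionally any character except [ej], then exactly 2 of a character in [1-4] (captured); then one or more of a non-digit, then one or more of a literal 'u' (non-capturing group); then one or more of a digit (lazy) (captured).
Lazy quantifiers expand one character at a time until the remainder of the pattern can match.
`search` walks the string left to right and returns the first match it finds.
The match spans [0:11] → '_r33el@uuu2'.
Captured: group 1 = '_', group 2 = 'r33', group 3 = '2'.

('_', 'r33', '2')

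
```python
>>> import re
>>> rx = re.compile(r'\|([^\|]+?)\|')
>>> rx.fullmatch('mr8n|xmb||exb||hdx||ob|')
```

None

`re.fullmatch` is like wrapping the pattern in `^…$` (in single-line mode).
Here the pattern can't cover the whole string, so the call returns None.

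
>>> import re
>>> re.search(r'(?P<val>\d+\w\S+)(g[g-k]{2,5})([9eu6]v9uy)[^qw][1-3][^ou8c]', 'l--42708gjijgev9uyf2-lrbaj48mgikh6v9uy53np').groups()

('42708gjijgev9uyf2-lrbaj48m', 'gikh', '6v9uy')

The pattern matches one or more of a digit, then a word character, then one or more of a non-whitespace character (captured as 'val'); then a literal 'g', then 2 to 5 of a character in [g-k] (captured); then one of [9eu6], then the literal 'v9', then the literal 'uy' (captured); then any character except [qw], then a character in [1-3], then any character except [ou8c].
Unlike `match`, `search` isn't anchored — it looks for the pattern anywhere in the string.
The match spans [3:41] → '42708gjijgev9uyf2-lrbaj48mgikh6v9uy53n'.
Captured: group 1 = '42708gjijgev9uyf2-lrbaj48m', group 2 = 'gikh', group 3 = '6v9uy'.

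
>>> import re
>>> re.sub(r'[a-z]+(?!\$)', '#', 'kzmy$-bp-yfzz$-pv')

The negative lookahead/lookbehind blocks any match where the forbidden context is present.
Matches: at [0:3] → 'kzm'; at [6:8] → 'bp'; at [9:12] → 'yfz'; at [15:17] → 'pv'.
`sub` substitutes '#' at each match site.

'#y$-#-#z$-#'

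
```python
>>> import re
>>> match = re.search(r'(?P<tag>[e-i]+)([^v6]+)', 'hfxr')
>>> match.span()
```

(0, 4)

This matches one or more of a character in [e-i] (captured as 'tag'); then one or more of any character except [v6] (captured).
`search` walks the string left to right and returns the first match it finds.
The match spans [0:4] → 'hfxr'.
Captured: group 1 = 'hf', group 2 = 'xr'.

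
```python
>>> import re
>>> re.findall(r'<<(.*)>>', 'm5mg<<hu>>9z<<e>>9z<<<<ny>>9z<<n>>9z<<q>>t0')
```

Matches: at [4:41] match '<<hu>>9z<<e>>9z<<<<ny>>9z<<n>>9z<<q>>', group 1 = 'hu>>9z<<e>>9z<<<<ny>>9z<<n>>9z<<q'.
One capturing group, so `findall` returns just the captured substring from the one match — 1 in all.

['hu>>9z<<e>>9z<<<<ny>>9z<<n>>9z<<q']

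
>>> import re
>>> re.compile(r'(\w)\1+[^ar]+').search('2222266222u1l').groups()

('2',)

The match spans [0:13] → '2222266222u1l'.
Captured: group 1 = '2'.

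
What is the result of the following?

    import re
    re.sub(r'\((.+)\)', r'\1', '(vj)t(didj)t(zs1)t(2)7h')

'vj)t(didj)t(zs1)t(27h'

`\1` in the replacement pulls in group 1's text for each match.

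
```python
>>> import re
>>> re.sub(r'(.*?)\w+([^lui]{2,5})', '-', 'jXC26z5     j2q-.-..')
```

The pattern matches zero or more of any character (lazy) (captured); then one or more of a word character; then 2 to 5 of any character except [lui] (captured).
Because the quantifier is non-greedy, it stops expanding at the earliest point where the rest of the pattern can succeed.
Matches: at [0:12] → 'jXC26z5     '; at [12:20] → 'j2q-.-..'.
Each match is replaced by '-'.

'--'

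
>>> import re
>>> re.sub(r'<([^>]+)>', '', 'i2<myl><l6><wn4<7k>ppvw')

'i2ppvw'

`sub` substitutes '' at each match site.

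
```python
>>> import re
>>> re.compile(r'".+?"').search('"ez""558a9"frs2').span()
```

(0, 4)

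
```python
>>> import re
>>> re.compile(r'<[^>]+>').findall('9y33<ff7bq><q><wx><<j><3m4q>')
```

['<ff7bq>', '<q>', '<wx>', '<<j>', '<3m4q>']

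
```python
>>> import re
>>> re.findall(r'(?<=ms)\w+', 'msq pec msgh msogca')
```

Because the assertion is zero-width, the text it checks is not consumed and won't appear in the result.
With no groups in the pattern, `findall` gives back each whole match — 3 here.

['q', 'gh', 'ogca']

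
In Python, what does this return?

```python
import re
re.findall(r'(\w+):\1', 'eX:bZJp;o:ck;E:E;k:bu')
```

['E']

The backreference `\1` re-matches whatever the first group consumed, character for character.
Scanning left to right: at [13:16] match 'E:E', group 1 = 'E'.
One capturing group, so `findall` returns just the captured substring from the one match — 1 in all.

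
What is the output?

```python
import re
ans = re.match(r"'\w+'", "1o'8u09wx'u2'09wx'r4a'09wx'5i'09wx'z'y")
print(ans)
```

None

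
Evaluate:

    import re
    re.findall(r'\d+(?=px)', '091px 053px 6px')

['091', '053', '6']

The `(?=…)`/`(?<=…)` assertion just peeks at neighbouring text; it doesn't advance the match position.
Walking the string: at [0:3] → '091'; at [6:9] → '053'; at [12:13] → '6'.
No capturing groups, so `findall` returns the 3 full match strings.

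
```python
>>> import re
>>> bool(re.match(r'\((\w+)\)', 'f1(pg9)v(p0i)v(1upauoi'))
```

`match` is anchored at position 0; if the pattern doesn't fit there, it returns None.
Here the pattern fails at index 0, so the call returns None, and `bool(None)` is False.

False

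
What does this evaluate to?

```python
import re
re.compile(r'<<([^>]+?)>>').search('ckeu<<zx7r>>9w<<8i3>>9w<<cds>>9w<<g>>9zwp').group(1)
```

'zx7r'

The match spans [4:12] → '<<zx7r>>'.
Captured: group 1 = 'zx7r'.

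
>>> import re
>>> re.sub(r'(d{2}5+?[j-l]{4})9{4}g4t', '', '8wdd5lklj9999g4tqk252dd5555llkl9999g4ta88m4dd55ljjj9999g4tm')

'8wqk252a88m4m'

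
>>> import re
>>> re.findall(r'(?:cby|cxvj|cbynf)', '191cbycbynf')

['cby', 'cby']

Branches in `(...|...)` are attempted left-to-right; the first branch that allows the whole pattern to succeed is taken.
Since nothing is captured, `findall` lists the 2 matched substrings directly.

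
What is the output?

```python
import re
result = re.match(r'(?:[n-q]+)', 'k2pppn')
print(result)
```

None

With `match`, the pattern is implicitly anchored at the beginning.
Here position 0 doesn't satisfy it, so the call returns None.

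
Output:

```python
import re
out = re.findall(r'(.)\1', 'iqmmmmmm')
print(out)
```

`\1` has to match the exact text group 1 already captured.
Walking the string: at [2:4] match 'mm', group 1 = 'm'; at [4:6] match 'mm', group 1 = 'm'; at [6:8] match 'mm', group 1 = 'm'.
`findall` collects group 1 from each match (3 total).

['m', 'm', 'm']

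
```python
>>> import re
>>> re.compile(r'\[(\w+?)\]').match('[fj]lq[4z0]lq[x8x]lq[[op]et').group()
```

'[fj]'

With `match`, the pattern is implicitly anchored at the beginning.
The match spans [0:4] → '[fj]'.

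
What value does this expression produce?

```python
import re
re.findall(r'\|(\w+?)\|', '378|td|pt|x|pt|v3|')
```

['td', 'x', 'v3']

With a single group, `findall` returns only what that group captured — 3 items.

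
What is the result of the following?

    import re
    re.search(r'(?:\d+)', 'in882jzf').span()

(2, 5)

This matches one or more of a digit (non-capturing group).
The match spans [2:5] → '882'.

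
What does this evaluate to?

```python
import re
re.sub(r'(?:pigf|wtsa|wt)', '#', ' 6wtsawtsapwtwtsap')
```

`|` is ordered: at each position the engine commits to the first alternative that works.
Each match is replaced by '#'.

' 6##p##p'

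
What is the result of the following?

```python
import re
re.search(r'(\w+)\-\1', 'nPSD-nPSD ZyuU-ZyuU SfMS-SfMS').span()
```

The backreference `\1` re-matches whatever the first group consumed, character for character.
The match spans [0:9] → 'nPSD-nPSD'.

(0, 9)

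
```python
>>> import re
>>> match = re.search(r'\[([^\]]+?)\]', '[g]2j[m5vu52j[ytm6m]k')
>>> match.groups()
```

('g',)

`search` walks the string left to right and returns the first match it finds.
The match spans [0:3] → '[g]'.
Captured: group 1 = 'g'.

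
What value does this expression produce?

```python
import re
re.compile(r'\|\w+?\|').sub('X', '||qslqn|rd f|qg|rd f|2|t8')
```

'|Xrd fXrd fXt8'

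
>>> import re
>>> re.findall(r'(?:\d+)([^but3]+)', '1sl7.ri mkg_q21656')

['sl7.ri mkg_q21656']

The pattern matches one or more of a digit (non-capturing group); then one or more of any character except [but3] (captured).
Scanning left to right: at [0:18] match '1sl7.ri mkg_q21656', group 1 = 'sl7.ri mkg_q21656'.
One capturing group, so `findall` returns just the captured substring from the one match — 1 in all.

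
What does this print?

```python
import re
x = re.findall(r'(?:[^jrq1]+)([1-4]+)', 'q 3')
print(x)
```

Pattern: one or more of any character except [jrq1] (non-capturing group); then one or more of a character in [1-4] (captured).
Walking the string: at [1:3] match ' 3', group 1 = '3'.
With a single group, `findall` returns only what that group captured — 1 item.

['3']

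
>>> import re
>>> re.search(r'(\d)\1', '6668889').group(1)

'6'

The backreference `\1` re-matches whatever the first group consumed, character for character.
Unlike `match`, `search` isn't anchored — it looks for the pattern anywhere in the string.
The match spans [0:2] → '66'.
Captured: group 1 = '6'.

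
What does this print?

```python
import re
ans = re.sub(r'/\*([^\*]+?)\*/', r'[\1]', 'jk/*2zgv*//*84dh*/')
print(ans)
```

jk[2zgv][84dh]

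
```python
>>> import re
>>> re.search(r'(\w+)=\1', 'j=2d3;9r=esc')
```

None

The backreference `\1` re-matches whatever the first group consumed, character for character.
Here nothing in the string fits, so the call returns None.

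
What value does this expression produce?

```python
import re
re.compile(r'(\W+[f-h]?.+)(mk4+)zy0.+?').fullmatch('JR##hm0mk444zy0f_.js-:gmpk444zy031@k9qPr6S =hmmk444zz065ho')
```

None

This matches one or more of a non-word character, then optionally a character in [f-h], then one or more of any character (captured); then the literal 'mk', then one or more of a literal '4' (captured); then the literal 'zy0', then one or more of any character (lazy).
`fullmatch` succeeds only if the pattern covers the string from start to end.
Here the pattern can't cover the whole string, so the call returns None.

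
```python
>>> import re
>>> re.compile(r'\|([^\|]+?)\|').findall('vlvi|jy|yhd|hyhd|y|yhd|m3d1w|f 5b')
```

Matches: at [4:8] match '|jy|', group 1 = 'jy'; at [11:17] match '|hyhd|', group 1 = 'hyhd'; at [18:23] match '|yhd|', group 1 = 'yhd'.
Because there's exactly one group, `findall` drops the full match and keeps group 1 from each hit.

['jy', 'hyhd', 'yhd']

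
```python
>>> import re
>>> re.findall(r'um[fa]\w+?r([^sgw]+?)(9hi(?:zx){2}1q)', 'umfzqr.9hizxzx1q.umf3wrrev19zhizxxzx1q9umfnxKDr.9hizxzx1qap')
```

[('.', '9hizxzx1q'), ('rev19zhizxxzx1q9umfnxKDr.', '9hizxzx1q')]

Lazy quantifiers expand one character at a time until the remainder of the pattern can match.
With 2 capturing groups, `findall` returns a 2-tuple per match.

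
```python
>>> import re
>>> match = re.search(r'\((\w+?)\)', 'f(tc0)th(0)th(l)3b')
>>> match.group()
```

'(tc0)'

Unlike `match`, `search` isn't anchored — it looks for the pattern anywhere in the string.
The match spans [1:6] → '(tc0)'.
Captured: group 1 = 'tc0'.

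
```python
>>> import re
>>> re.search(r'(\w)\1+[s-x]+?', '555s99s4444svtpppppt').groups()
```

('5',)

After group 1 captures some text, `\1` only succeeds where that same text appears again.
`re.search` scans for the first position where the pattern succeeds.
The match spans [0:4] → '555s'.
Captured: group 1 = '5'.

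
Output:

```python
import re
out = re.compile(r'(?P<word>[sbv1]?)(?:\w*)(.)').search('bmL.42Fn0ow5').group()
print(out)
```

bmL.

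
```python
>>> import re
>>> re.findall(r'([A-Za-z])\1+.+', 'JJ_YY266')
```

['J']

After group 1 captures some text, `\1` only succeeds where that same text appears again.
With a single group, `findall` returns only what that group captured — 1 item.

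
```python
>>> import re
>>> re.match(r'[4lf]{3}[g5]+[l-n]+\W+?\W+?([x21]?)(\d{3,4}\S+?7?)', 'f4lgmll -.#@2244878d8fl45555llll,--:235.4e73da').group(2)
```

'24487'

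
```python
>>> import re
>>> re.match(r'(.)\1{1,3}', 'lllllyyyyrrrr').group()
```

'llll'

`\1` is not a pattern — it's the concrete string captured by group 1, re-applied verbatim.
With `match`, the pattern is implicitly anchored at the beginning.
The match spans [0:4] → 'llll'.
Captured: group 1 = 'l'.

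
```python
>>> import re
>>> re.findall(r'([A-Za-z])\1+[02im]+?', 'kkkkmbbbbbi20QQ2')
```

['k', 'b', 'Q']

The backreference `\1` re-matches whatever the first group consumed, character for character.
Scanning left to right: at [0:5] match 'kkkkm', group 1 = 'k'; at [5:11] match 'bbbbbi', group 1 = 'b'; at [13:16] match 'QQ2', group 1 = 'Q'.
One capturing group, so `findall` returns just the captured substring from each match — 3 in all.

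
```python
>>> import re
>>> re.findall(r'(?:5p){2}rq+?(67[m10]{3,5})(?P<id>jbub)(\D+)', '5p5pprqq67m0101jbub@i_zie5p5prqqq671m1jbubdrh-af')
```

The pattern matches the literal '5p' repeated 2 times, then a literal 'r', then one or more of a literal 'q' (lazy); then the literal '67', then 3 to 5 of one of [m10] (captured); then the literal 'jb', then the literal 'ub' (captured as 'id'); then one or more of a non-digit (captured).
Matches: at [25:48] match '5p5prqqq671m1jbubdrh-af', groups = ('671m1', 'jbub', 'drh-af').
`findall` packs the 3 group values into a tuple for every match.

[('671m1', 'jbub', 'drh-af')]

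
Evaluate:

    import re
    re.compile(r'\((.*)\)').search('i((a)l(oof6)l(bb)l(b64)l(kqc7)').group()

'((a)l(oof6)l(bb)l(b64)l(kqc7)'

`re.search` tries every starting position until one works.
The match spans [1:30] → '((a)l(oof6)l(bb)l(b64)l(kqc7)'.
Captured: group 1 = '(a)l(oof6)l(bb)l(b64)l(kqc7'.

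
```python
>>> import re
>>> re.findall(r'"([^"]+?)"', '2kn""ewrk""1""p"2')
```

['ewrk', '1', 'p']

Scanning left to right: at [4:10] match '"ewrk"', group 1 = 'ewrk'; at [10:13] match '"1"', group 1 = '1'; at [13:16] match '"p"', group 1 = 'p'.
`findall` collects group 1 from each match (3 total).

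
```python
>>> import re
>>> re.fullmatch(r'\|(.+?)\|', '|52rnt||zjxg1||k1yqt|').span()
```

For `fullmatch`, every character of the input must be accounted for by the pattern.
The match spans [0:21] → '|52rnt||zjxg1||k1yqt|'.
Captured: group 1 = '52rnt||zjxg1||k1yqt'.

(0, 21)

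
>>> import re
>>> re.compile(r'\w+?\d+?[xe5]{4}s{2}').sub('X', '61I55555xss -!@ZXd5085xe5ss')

'X -!@X'

The pattern matches one or more of a word character (lazy); then one or more of a digit (lazy), then exactly 4 of one of [xe5], then exactly 2 of the literal 's'.
Every occurrence is swapped for 'X'.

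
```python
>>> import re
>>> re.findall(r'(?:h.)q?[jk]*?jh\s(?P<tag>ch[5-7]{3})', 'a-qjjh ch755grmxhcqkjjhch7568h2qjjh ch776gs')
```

['ch776']

Pattern: a literal 'h', then any character (non-capturing group); then optionally the literal 'q', then zero or more of one of [jk] (lazy), then the literal 'jh'; then whitespace; then the literal 'ch', then exactly 3 of a character in [5-7] (captured as 'tag').
With a single group, `findall` returns only what that group captured — 1 item.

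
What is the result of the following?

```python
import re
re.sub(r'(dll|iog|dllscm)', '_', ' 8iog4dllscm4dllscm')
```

' 8_4_scm4_scm'

Branches in `(...|...)` are attempted left-to-right; the first branch that allows the whole pattern to succeed is taken.
Every occurrence is swapped for '_'.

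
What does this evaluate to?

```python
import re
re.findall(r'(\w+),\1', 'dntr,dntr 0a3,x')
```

['dntr']

The backreference `\1` re-matches whatever the first group consumed, character for character.
Walking the string: at [0:9] match 'dntr,dntr', group 1 = 'dntr'.
Because there's exactly one group, `findall` drops the full match and keeps group 1 from the one hit.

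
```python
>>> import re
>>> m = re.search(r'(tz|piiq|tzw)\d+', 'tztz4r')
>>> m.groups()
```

('tz',)

The match spans [2:5] → 'tz4'.
Captured: group 1 = 'tz'.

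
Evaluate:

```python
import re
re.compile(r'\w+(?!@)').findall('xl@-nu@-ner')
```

['x', 'n', 'ner']

`(?!…)`/`(?<!…)` only lets a position through if the neighbouring text does NOT match; no characters are consumed.
`findall` yields the raw match text (3 of them) because the pattern has no groups.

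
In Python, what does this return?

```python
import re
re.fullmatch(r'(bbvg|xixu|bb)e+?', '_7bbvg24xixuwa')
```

None

`fullmatch` succeeds only if the pattern covers the string from start to end.
Here the string isn't matched end-to-end, so the call returns None.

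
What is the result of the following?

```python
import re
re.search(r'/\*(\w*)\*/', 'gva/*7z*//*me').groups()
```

('7z',)

`search` walks the string left to right and returns the first match it finds.
The match spans [3:9] → '/*7z*/'.
Captured: group 1 = '7z'.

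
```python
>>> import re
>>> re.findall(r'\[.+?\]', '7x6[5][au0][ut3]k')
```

With the lazy modifier that quantifier settles for the fewest repetitions that let the rest of the pattern succeed (the atoms after it are unaffected and can still be greedy).
With no groups in the pattern, `findall` gives back each whole match — 3 here.

['[5]', '[au0]', '[ut3]']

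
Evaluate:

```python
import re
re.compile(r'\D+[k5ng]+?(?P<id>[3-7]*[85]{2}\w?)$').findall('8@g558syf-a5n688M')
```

`findall` collects group 1 from the one match (1 total).

['688M']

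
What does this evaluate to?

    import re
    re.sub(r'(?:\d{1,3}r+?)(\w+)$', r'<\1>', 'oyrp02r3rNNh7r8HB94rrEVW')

'oyrp<3rNNh7r8HB94rrEVW>'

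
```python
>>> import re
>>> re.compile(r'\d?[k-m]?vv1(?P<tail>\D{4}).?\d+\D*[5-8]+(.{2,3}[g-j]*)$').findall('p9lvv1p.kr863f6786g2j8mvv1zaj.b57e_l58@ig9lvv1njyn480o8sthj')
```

This matches optionally a digit, then optionally a character in [k-m], then the literal 'vv1'; then exactly 4 of a non-digit (captured as 'tail'); then optionally any character; then one or more of a digit, then zero or more of a non-digit, then one or more of a character in [5-8]; then 2 to 3 of any character, then zero or more of a character in [g-j] (captured); then anchored at the end.
Walking the string: at [41:59] match '9lvv1njyn480o8sthj', groups = ('njyn', 'sthj').
`findall` packs the 2 group values into a tuple for every match.

[('njyn', 'sthj')]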